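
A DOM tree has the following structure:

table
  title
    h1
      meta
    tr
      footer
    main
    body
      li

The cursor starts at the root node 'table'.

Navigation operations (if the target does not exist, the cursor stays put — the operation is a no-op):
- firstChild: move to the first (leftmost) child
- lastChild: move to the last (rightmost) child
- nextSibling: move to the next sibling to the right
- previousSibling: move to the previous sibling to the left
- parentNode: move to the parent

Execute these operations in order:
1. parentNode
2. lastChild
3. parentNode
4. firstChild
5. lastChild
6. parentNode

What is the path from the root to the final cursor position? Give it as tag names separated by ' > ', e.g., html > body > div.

Answer: table > title

Derivation:
After 1 (parentNode): table (no-op, stayed)
After 2 (lastChild): title
After 3 (parentNode): table
After 4 (firstChild): title
After 5 (lastChild): body
After 6 (parentNode): title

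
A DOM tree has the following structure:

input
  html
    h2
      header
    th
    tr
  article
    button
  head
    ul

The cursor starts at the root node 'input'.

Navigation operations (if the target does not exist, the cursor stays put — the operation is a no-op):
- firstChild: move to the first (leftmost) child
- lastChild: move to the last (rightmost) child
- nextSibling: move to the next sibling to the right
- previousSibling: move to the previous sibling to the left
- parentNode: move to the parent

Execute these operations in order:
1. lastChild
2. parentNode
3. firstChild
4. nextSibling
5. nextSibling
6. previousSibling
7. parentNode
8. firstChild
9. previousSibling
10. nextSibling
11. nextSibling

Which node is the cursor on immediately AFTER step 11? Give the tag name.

Answer: head

Derivation:
After 1 (lastChild): head
After 2 (parentNode): input
After 3 (firstChild): html
After 4 (nextSibling): article
After 5 (nextSibling): head
After 6 (previousSibling): article
After 7 (parentNode): input
After 8 (firstChild): html
After 9 (previousSibling): html (no-op, stayed)
After 10 (nextSibling): article
After 11 (nextSibling): head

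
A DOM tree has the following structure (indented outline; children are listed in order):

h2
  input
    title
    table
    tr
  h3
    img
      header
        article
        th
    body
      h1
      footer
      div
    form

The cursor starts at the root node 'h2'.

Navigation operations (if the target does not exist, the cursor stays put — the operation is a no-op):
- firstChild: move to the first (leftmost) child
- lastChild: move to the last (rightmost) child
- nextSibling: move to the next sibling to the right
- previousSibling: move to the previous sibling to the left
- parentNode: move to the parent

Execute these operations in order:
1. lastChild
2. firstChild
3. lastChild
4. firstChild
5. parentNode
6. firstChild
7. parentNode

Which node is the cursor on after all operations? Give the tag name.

Answer: header

Derivation:
After 1 (lastChild): h3
After 2 (firstChild): img
After 3 (lastChild): header
After 4 (firstChild): article
After 5 (parentNode): header
After 6 (firstChild): article
After 7 (parentNode): header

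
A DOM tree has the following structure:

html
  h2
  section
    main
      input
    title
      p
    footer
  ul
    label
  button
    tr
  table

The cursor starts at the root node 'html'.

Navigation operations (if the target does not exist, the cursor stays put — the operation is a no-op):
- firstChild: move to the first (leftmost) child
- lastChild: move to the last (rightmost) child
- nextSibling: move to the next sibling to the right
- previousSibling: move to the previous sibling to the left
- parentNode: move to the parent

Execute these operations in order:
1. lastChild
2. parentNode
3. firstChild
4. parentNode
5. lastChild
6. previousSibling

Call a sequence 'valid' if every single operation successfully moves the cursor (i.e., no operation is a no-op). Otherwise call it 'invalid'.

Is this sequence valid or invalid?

After 1 (lastChild): table
After 2 (parentNode): html
After 3 (firstChild): h2
After 4 (parentNode): html
After 5 (lastChild): table
After 6 (previousSibling): button

Answer: valid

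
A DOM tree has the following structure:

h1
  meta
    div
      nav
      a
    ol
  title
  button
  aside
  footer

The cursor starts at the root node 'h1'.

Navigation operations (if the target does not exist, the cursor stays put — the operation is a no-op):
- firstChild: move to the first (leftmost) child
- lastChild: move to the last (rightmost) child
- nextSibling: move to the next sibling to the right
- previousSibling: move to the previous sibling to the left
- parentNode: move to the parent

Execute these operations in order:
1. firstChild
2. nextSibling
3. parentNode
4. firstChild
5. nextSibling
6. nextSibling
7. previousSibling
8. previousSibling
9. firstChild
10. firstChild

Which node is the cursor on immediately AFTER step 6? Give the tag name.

Answer: button

Derivation:
After 1 (firstChild): meta
After 2 (nextSibling): title
After 3 (parentNode): h1
After 4 (firstChild): meta
After 5 (nextSibling): title
After 6 (nextSibling): button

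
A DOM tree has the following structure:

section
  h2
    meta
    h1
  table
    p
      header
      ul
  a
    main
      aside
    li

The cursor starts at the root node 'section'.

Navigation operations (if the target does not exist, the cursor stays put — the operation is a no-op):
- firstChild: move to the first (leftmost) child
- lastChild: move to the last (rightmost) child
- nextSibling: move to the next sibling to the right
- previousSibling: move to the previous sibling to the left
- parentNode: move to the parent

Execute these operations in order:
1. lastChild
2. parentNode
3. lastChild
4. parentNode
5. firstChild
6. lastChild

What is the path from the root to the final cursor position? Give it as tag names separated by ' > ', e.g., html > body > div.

Answer: section > h2 > h1

Derivation:
After 1 (lastChild): a
After 2 (parentNode): section
After 3 (lastChild): a
After 4 (parentNode): section
After 5 (firstChild): h2
After 6 (lastChild): h1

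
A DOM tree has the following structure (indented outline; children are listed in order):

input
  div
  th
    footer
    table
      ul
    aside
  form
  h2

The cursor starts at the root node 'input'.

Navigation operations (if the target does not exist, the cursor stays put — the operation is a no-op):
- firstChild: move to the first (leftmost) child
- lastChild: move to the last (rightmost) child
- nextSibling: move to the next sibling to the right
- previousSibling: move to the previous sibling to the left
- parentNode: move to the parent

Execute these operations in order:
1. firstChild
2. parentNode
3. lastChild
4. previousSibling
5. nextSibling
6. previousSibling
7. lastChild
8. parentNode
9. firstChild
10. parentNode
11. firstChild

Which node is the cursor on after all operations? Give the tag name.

Answer: div

Derivation:
After 1 (firstChild): div
After 2 (parentNode): input
After 3 (lastChild): h2
After 4 (previousSibling): form
After 5 (nextSibling): h2
After 6 (previousSibling): form
After 7 (lastChild): form (no-op, stayed)
After 8 (parentNode): input
After 9 (firstChild): div
After 10 (parentNode): input
After 11 (firstChild): div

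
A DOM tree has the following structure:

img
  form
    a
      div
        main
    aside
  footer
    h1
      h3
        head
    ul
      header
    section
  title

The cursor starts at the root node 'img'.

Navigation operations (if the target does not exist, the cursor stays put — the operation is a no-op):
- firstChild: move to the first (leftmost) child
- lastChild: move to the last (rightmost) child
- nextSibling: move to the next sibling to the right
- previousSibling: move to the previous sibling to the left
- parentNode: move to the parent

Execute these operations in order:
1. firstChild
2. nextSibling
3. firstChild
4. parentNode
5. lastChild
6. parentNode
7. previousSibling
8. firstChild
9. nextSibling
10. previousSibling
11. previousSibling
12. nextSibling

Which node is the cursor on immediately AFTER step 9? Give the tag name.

After 1 (firstChild): form
After 2 (nextSibling): footer
After 3 (firstChild): h1
After 4 (parentNode): footer
After 5 (lastChild): section
After 6 (parentNode): footer
After 7 (previousSibling): form
After 8 (firstChild): a
After 9 (nextSibling): aside

Answer: aside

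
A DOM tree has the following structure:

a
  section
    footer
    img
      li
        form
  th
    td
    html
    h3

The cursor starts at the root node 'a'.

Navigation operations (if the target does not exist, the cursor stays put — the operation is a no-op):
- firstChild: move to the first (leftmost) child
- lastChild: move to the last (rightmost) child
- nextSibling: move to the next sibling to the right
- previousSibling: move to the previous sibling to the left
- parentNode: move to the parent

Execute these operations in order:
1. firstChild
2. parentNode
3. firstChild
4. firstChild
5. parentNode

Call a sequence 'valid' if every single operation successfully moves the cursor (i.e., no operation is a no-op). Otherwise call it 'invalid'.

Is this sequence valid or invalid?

Answer: valid

Derivation:
After 1 (firstChild): section
After 2 (parentNode): a
After 3 (firstChild): section
After 4 (firstChild): footer
After 5 (parentNode): section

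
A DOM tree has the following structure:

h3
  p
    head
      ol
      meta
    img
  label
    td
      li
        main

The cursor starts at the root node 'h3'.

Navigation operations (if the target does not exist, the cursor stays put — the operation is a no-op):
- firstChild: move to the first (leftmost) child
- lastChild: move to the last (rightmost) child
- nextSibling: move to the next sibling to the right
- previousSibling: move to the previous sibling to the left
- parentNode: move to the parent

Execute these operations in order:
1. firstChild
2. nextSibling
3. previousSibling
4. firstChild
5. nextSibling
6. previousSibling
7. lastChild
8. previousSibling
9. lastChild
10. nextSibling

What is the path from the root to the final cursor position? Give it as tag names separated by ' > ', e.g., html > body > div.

After 1 (firstChild): p
After 2 (nextSibling): label
After 3 (previousSibling): p
After 4 (firstChild): head
After 5 (nextSibling): img
After 6 (previousSibling): head
After 7 (lastChild): meta
After 8 (previousSibling): ol
After 9 (lastChild): ol (no-op, stayed)
After 10 (nextSibling): meta

Answer: h3 > p > head > meta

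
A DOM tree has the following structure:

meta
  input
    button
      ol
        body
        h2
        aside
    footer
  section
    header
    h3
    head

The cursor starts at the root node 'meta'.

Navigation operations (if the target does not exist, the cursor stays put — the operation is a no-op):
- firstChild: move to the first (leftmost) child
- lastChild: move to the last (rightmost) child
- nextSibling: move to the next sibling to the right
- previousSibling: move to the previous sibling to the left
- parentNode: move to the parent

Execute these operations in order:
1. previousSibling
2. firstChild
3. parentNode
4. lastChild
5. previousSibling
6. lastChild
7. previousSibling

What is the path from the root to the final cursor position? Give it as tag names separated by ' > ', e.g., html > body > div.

Answer: meta > input > button

Derivation:
After 1 (previousSibling): meta (no-op, stayed)
After 2 (firstChild): input
After 3 (parentNode): meta
After 4 (lastChild): section
After 5 (previousSibling): input
After 6 (lastChild): footer
After 7 (previousSibling): button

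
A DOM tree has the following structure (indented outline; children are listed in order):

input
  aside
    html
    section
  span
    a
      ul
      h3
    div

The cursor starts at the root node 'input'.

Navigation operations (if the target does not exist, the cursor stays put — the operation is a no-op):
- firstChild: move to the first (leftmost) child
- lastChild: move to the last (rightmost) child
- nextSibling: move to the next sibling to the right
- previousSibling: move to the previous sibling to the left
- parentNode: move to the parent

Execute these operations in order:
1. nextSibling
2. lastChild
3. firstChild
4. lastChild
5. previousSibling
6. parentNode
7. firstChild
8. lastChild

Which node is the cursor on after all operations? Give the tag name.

After 1 (nextSibling): input (no-op, stayed)
After 2 (lastChild): span
After 3 (firstChild): a
After 4 (lastChild): h3
After 5 (previousSibling): ul
After 6 (parentNode): a
After 7 (firstChild): ul
After 8 (lastChild): ul (no-op, stayed)

Answer: ul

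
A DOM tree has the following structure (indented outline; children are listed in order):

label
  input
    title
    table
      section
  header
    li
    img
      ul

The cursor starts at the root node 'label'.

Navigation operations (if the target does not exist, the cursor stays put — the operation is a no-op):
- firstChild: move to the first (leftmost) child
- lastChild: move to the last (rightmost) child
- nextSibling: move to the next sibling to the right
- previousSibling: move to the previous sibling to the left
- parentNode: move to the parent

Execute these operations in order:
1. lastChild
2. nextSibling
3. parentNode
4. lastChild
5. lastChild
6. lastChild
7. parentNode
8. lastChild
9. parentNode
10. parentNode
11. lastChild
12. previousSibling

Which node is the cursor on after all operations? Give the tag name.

Answer: li

Derivation:
After 1 (lastChild): header
After 2 (nextSibling): header (no-op, stayed)
After 3 (parentNode): label
After 4 (lastChild): header
After 5 (lastChild): img
After 6 (lastChild): ul
After 7 (parentNode): img
After 8 (lastChild): ul
After 9 (parentNode): img
After 10 (parentNode): header
After 11 (lastChild): img
After 12 (previousSibling): li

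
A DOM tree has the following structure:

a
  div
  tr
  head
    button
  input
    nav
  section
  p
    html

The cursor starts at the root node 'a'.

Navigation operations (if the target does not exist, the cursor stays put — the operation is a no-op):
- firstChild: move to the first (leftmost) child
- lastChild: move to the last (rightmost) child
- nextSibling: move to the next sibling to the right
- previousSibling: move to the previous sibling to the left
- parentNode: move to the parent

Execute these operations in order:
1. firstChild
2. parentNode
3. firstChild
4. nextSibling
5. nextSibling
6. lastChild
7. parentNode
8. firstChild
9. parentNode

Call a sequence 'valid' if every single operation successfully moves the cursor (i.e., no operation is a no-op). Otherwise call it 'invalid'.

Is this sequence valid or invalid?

Answer: valid

Derivation:
After 1 (firstChild): div
After 2 (parentNode): a
After 3 (firstChild): div
After 4 (nextSibling): tr
After 5 (nextSibling): head
After 6 (lastChild): button
After 7 (parentNode): head
After 8 (firstChild): button
After 9 (parentNode): head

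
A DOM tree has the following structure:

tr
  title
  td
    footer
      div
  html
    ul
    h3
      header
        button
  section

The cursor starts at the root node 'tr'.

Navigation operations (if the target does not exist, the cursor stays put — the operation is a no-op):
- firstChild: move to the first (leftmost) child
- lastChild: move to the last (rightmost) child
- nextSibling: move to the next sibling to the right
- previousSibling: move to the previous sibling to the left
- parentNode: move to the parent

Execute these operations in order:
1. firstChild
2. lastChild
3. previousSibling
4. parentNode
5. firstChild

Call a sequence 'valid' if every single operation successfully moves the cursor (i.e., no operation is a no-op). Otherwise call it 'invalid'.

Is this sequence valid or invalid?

After 1 (firstChild): title
After 2 (lastChild): title (no-op, stayed)
After 3 (previousSibling): title (no-op, stayed)
After 4 (parentNode): tr
After 5 (firstChild): title

Answer: invalid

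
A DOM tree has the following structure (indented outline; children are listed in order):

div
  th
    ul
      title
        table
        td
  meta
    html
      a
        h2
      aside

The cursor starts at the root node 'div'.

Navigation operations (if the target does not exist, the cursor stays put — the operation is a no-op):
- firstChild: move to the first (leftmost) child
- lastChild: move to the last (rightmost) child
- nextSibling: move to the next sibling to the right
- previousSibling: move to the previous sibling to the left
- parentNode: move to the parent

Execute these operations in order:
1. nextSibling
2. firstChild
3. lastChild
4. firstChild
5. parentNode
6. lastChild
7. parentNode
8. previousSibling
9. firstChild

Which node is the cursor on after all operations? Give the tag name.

After 1 (nextSibling): div (no-op, stayed)
After 2 (firstChild): th
After 3 (lastChild): ul
After 4 (firstChild): title
After 5 (parentNode): ul
After 6 (lastChild): title
After 7 (parentNode): ul
After 8 (previousSibling): ul (no-op, stayed)
After 9 (firstChild): title

Answer: title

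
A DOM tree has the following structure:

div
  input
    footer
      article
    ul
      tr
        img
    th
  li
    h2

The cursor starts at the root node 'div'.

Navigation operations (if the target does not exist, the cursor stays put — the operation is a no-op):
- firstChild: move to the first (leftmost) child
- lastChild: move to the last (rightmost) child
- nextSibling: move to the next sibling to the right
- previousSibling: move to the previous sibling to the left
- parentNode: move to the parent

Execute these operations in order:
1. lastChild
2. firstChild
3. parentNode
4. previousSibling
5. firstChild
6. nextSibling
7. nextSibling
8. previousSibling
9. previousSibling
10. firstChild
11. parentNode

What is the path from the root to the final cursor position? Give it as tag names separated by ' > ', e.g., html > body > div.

After 1 (lastChild): li
After 2 (firstChild): h2
After 3 (parentNode): li
After 4 (previousSibling): input
After 5 (firstChild): footer
After 6 (nextSibling): ul
After 7 (nextSibling): th
After 8 (previousSibling): ul
After 9 (previousSibling): footer
After 10 (firstChild): article
After 11 (parentNode): footer

Answer: div > input > footer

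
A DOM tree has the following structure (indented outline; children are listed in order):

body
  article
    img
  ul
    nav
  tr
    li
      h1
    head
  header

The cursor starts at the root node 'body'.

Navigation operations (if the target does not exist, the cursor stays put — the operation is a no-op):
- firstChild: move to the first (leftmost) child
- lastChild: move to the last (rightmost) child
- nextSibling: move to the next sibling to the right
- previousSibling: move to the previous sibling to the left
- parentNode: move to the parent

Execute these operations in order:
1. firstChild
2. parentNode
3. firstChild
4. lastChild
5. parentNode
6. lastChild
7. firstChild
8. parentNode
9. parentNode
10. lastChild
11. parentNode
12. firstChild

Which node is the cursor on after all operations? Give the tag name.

Answer: article

Derivation:
After 1 (firstChild): article
After 2 (parentNode): body
After 3 (firstChild): article
After 4 (lastChild): img
After 5 (parentNode): article
After 6 (lastChild): img
After 7 (firstChild): img (no-op, stayed)
After 8 (parentNode): article
After 9 (parentNode): body
After 10 (lastChild): header
After 11 (parentNode): body
After 12 (firstChild): article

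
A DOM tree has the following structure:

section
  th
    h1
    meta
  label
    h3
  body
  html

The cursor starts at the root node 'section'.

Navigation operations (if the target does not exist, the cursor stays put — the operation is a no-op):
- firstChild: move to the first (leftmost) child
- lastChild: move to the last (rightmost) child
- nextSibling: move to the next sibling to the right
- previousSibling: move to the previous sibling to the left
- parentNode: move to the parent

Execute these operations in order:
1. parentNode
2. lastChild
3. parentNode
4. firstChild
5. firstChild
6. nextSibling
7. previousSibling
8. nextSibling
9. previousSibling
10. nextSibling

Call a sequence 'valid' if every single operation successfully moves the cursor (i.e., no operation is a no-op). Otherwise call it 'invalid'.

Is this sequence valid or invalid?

After 1 (parentNode): section (no-op, stayed)
After 2 (lastChild): html
After 3 (parentNode): section
After 4 (firstChild): th
After 5 (firstChild): h1
After 6 (nextSibling): meta
After 7 (previousSibling): h1
After 8 (nextSibling): meta
After 9 (previousSibling): h1
After 10 (nextSibling): meta

Answer: invalid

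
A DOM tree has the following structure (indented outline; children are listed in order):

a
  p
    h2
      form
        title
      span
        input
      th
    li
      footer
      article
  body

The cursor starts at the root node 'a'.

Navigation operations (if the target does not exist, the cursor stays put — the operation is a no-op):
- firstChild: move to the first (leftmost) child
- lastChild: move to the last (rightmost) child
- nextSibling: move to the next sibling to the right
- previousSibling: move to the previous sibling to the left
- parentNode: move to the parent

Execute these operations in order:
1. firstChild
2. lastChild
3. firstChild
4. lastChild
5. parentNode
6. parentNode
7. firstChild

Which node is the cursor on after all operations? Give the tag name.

After 1 (firstChild): p
After 2 (lastChild): li
After 3 (firstChild): footer
After 4 (lastChild): footer (no-op, stayed)
After 5 (parentNode): li
After 6 (parentNode): p
After 7 (firstChild): h2

Answer: h2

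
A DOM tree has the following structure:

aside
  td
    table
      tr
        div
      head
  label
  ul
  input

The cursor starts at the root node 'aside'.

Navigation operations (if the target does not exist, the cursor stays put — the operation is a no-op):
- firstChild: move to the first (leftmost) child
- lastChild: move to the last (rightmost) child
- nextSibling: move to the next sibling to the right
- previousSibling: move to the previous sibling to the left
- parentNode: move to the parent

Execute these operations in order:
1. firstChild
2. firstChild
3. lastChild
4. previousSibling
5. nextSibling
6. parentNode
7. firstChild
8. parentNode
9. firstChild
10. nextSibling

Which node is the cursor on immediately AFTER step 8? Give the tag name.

Answer: table

Derivation:
After 1 (firstChild): td
After 2 (firstChild): table
After 3 (lastChild): head
After 4 (previousSibling): tr
After 5 (nextSibling): head
After 6 (parentNode): table
After 7 (firstChild): tr
After 8 (parentNode): table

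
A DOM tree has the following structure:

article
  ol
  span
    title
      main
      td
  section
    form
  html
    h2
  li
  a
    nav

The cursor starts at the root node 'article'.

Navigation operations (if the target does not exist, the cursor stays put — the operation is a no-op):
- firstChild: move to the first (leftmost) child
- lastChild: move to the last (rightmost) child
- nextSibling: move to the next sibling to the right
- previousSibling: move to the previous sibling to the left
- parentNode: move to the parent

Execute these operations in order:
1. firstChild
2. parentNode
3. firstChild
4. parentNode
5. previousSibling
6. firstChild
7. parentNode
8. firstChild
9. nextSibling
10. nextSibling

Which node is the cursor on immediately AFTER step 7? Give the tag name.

After 1 (firstChild): ol
After 2 (parentNode): article
After 3 (firstChild): ol
After 4 (parentNode): article
After 5 (previousSibling): article (no-op, stayed)
After 6 (firstChild): ol
After 7 (parentNode): article

Answer: article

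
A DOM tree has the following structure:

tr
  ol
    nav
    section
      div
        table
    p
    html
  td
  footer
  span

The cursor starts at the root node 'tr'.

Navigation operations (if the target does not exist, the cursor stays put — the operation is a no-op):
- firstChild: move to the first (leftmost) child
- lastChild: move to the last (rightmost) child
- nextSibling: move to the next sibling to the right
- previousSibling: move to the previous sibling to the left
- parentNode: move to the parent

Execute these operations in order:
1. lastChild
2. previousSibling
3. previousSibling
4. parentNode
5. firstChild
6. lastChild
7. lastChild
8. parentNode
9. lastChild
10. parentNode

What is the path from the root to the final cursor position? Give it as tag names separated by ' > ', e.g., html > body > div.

Answer: tr > ol

Derivation:
After 1 (lastChild): span
After 2 (previousSibling): footer
After 3 (previousSibling): td
After 4 (parentNode): tr
After 5 (firstChild): ol
After 6 (lastChild): html
After 7 (lastChild): html (no-op, stayed)
After 8 (parentNode): ol
After 9 (lastChild): html
After 10 (parentNode): ol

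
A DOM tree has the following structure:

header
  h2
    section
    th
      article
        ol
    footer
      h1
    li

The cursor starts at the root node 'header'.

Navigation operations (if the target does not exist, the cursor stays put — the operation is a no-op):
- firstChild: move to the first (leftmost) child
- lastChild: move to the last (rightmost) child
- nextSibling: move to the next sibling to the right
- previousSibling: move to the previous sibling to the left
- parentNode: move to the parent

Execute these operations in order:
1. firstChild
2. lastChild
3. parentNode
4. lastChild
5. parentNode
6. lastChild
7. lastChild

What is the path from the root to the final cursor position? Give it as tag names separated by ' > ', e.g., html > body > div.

Answer: header > h2 > li

Derivation:
After 1 (firstChild): h2
After 2 (lastChild): li
After 3 (parentNode): h2
After 4 (lastChild): li
After 5 (parentNode): h2
After 6 (lastChild): li
After 7 (lastChild): li (no-op, stayed)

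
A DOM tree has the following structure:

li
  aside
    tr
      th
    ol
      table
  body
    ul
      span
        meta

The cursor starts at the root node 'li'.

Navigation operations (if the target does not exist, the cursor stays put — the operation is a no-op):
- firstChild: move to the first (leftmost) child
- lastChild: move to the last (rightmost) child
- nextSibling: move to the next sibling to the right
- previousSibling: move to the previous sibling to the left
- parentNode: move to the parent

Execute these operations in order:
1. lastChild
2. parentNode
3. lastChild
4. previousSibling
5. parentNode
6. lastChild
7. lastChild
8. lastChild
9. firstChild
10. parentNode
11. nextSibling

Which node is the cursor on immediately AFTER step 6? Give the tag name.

After 1 (lastChild): body
After 2 (parentNode): li
After 3 (lastChild): body
After 4 (previousSibling): aside
After 5 (parentNode): li
After 6 (lastChild): body

Answer: body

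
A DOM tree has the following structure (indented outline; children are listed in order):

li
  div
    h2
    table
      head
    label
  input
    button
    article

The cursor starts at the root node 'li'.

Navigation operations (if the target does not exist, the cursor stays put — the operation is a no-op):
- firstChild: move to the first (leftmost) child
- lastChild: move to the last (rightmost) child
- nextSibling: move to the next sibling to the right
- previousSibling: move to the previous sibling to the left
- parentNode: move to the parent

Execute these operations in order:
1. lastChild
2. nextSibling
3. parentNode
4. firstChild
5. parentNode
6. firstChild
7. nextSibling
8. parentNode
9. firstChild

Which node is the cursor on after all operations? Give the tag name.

After 1 (lastChild): input
After 2 (nextSibling): input (no-op, stayed)
After 3 (parentNode): li
After 4 (firstChild): div
After 5 (parentNode): li
After 6 (firstChild): div
After 7 (nextSibling): input
After 8 (parentNode): li
After 9 (firstChild): div

Answer: div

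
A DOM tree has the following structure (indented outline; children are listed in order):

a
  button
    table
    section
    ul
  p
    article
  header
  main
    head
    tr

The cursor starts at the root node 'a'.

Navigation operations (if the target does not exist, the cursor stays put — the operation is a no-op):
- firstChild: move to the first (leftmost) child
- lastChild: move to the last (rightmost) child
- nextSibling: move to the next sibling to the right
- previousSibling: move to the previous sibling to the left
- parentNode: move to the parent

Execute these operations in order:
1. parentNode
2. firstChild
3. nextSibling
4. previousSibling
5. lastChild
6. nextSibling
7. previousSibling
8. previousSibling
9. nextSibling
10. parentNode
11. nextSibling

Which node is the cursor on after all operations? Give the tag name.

Answer: p

Derivation:
After 1 (parentNode): a (no-op, stayed)
After 2 (firstChild): button
After 3 (nextSibling): p
After 4 (previousSibling): button
After 5 (lastChild): ul
After 6 (nextSibling): ul (no-op, stayed)
After 7 (previousSibling): section
After 8 (previousSibling): table
After 9 (nextSibling): section
After 10 (parentNode): button
After 11 (nextSibling): p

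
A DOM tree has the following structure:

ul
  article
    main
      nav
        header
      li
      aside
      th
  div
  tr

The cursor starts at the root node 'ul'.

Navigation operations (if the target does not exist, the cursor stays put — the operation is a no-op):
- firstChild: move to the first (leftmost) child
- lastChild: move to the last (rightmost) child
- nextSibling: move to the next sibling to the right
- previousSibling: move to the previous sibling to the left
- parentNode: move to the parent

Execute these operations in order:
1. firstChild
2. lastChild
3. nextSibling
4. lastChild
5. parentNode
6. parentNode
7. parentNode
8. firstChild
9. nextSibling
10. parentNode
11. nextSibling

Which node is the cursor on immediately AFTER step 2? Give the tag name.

Answer: main

Derivation:
After 1 (firstChild): article
After 2 (lastChild): main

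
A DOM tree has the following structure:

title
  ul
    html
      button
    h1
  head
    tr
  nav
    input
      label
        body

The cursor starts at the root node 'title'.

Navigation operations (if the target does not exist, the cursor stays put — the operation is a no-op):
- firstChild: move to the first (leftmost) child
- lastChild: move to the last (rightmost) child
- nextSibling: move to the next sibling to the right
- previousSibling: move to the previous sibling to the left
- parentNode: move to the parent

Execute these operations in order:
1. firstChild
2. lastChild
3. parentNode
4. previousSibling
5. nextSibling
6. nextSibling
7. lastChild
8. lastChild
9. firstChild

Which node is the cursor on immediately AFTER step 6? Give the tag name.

After 1 (firstChild): ul
After 2 (lastChild): h1
After 3 (parentNode): ul
After 4 (previousSibling): ul (no-op, stayed)
After 5 (nextSibling): head
After 6 (nextSibling): nav

Answer: nav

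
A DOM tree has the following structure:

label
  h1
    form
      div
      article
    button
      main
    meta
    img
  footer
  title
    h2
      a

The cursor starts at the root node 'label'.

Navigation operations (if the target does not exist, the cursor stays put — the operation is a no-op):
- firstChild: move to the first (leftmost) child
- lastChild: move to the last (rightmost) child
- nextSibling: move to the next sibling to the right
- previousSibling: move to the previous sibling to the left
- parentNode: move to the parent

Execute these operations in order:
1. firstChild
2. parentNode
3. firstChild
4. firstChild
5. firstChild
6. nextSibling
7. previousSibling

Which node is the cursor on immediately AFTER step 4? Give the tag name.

After 1 (firstChild): h1
After 2 (parentNode): label
After 3 (firstChild): h1
After 4 (firstChild): form

Answer: form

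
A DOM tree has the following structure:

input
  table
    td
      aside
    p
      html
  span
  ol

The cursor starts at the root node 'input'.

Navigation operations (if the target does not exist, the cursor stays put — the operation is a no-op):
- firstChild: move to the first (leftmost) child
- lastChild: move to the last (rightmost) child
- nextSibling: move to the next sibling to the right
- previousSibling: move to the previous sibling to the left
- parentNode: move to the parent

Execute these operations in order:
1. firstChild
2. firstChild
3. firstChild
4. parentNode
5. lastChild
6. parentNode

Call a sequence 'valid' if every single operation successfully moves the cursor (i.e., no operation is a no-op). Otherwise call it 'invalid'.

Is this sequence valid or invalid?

Answer: valid

Derivation:
After 1 (firstChild): table
After 2 (firstChild): td
After 3 (firstChild): aside
After 4 (parentNode): td
After 5 (lastChild): aside
After 6 (parentNode): td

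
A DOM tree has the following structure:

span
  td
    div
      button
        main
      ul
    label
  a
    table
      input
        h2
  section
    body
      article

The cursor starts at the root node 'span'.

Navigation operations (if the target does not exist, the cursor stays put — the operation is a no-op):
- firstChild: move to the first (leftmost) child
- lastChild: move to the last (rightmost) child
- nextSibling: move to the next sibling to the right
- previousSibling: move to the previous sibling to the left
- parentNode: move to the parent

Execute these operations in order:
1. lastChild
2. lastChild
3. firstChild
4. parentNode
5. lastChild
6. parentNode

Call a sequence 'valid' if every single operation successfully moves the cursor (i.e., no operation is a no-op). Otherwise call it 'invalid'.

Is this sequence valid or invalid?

Answer: valid

Derivation:
After 1 (lastChild): section
After 2 (lastChild): body
After 3 (firstChild): article
After 4 (parentNode): body
After 5 (lastChild): article
After 6 (parentNode): body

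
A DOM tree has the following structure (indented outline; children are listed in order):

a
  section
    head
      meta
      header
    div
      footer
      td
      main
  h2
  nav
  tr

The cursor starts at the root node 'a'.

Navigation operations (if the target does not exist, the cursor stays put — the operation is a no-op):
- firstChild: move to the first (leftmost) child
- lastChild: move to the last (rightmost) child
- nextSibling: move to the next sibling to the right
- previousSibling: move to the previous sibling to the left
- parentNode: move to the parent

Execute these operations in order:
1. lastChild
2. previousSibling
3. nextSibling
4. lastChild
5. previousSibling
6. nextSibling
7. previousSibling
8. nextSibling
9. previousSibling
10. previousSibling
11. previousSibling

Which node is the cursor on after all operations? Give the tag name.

After 1 (lastChild): tr
After 2 (previousSibling): nav
After 3 (nextSibling): tr
After 4 (lastChild): tr (no-op, stayed)
After 5 (previousSibling): nav
After 6 (nextSibling): tr
After 7 (previousSibling): nav
After 8 (nextSibling): tr
After 9 (previousSibling): nav
After 10 (previousSibling): h2
After 11 (previousSibling): section

Answer: section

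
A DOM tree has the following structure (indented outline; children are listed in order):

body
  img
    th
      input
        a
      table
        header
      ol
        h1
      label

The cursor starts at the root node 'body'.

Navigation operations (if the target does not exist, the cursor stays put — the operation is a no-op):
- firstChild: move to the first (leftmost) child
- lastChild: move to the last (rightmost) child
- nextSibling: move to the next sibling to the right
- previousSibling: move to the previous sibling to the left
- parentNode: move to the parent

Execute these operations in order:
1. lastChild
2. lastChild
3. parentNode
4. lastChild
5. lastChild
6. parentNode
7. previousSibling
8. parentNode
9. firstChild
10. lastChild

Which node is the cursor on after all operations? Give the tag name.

Answer: label

Derivation:
After 1 (lastChild): img
After 2 (lastChild): th
After 3 (parentNode): img
After 4 (lastChild): th
After 5 (lastChild): label
After 6 (parentNode): th
After 7 (previousSibling): th (no-op, stayed)
After 8 (parentNode): img
After 9 (firstChild): th
After 10 (lastChild): label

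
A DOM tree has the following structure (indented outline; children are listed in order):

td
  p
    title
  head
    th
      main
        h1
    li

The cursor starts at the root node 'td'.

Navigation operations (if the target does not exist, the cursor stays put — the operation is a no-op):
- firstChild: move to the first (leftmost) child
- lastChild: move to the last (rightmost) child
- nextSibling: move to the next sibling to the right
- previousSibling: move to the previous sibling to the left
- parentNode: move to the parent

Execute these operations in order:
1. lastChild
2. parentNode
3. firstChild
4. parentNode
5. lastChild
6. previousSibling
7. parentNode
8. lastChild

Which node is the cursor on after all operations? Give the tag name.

After 1 (lastChild): head
After 2 (parentNode): td
After 3 (firstChild): p
After 4 (parentNode): td
After 5 (lastChild): head
After 6 (previousSibling): p
After 7 (parentNode): td
After 8 (lastChild): head

Answer: head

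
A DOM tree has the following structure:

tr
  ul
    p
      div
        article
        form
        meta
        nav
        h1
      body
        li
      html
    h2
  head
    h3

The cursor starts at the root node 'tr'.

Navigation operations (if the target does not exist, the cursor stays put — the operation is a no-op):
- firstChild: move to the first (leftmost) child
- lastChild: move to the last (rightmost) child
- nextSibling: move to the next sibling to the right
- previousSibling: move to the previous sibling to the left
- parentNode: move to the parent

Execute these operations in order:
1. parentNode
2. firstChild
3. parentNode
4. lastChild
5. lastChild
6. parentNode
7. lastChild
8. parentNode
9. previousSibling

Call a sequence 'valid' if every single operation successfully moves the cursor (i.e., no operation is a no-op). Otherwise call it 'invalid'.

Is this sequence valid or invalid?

Answer: invalid

Derivation:
After 1 (parentNode): tr (no-op, stayed)
After 2 (firstChild): ul
After 3 (parentNode): tr
After 4 (lastChild): head
After 5 (lastChild): h3
After 6 (parentNode): head
After 7 (lastChild): h3
After 8 (parentNode): head
After 9 (previousSibling): ul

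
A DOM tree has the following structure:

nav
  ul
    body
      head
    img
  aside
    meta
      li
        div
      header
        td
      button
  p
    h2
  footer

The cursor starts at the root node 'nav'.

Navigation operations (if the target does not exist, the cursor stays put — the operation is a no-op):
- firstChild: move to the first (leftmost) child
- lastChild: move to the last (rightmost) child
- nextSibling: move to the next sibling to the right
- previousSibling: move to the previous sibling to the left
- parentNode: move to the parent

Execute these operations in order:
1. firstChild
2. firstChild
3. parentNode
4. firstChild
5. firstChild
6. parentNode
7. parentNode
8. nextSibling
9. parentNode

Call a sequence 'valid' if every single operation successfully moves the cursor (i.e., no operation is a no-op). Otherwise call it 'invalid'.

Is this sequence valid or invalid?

After 1 (firstChild): ul
After 2 (firstChild): body
After 3 (parentNode): ul
After 4 (firstChild): body
After 5 (firstChild): head
After 6 (parentNode): body
After 7 (parentNode): ul
After 8 (nextSibling): aside
After 9 (parentNode): nav

Answer: valid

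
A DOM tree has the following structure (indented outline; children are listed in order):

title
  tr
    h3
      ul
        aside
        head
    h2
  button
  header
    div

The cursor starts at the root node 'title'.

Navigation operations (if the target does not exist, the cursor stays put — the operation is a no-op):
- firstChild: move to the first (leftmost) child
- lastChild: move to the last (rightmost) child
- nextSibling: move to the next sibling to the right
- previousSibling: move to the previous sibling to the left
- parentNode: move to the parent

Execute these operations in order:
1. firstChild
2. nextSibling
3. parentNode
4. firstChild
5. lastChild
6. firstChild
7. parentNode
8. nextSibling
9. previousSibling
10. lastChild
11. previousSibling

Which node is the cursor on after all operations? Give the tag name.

Answer: h3

Derivation:
After 1 (firstChild): tr
After 2 (nextSibling): button
After 3 (parentNode): title
After 4 (firstChild): tr
After 5 (lastChild): h2
After 6 (firstChild): h2 (no-op, stayed)
After 7 (parentNode): tr
After 8 (nextSibling): button
After 9 (previousSibling): tr
After 10 (lastChild): h2
After 11 (previousSibling): h3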